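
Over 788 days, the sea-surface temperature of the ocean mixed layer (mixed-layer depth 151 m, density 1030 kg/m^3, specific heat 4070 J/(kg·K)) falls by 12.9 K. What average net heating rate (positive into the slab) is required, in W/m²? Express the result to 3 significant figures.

Areal heat capacity C = ρ c_p D = 1030 × 4070 × 151 = 6.33×10^8 J m⁻² K⁻¹.
Required heat per unit area: Q = C ΔT = 6.33×10^8 × -12.9 = -8.17×10^9 J/m².
Flux F = Q / Δt = -8.17×10^9 / 6.81×10^7 s = -120 W/m².

-120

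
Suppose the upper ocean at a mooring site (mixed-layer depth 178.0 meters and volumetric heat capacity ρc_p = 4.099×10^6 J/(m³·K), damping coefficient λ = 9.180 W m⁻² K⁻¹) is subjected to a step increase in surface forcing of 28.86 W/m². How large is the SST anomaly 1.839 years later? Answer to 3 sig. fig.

1.63 K

Areal heat capacity C = ρc_p × D = 4.099×10^6 × 178.0 = 7.30×10^8 J m⁻² K⁻¹.
τ = C / λ = 7.30×10^8 / 9.180 = 7.95×10^7 s.
Equilibrium anomaly ΔT_eq = F / λ = 28.86 / 9.180 = 3.14 K.
t = 1.839 years = 5.80×10^7 s, so t/τ = 0.730.
ΔT(t) = ΔT_eq (1 − e^(−t/τ)) = 3.14 × (1 − e^−0.730) = 1.63 K.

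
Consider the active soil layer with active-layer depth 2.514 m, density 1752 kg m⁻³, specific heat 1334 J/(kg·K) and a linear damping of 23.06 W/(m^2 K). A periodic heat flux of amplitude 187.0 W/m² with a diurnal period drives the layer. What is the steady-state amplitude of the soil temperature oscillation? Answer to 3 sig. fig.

Areal heat capacity C = ρ c_p D = 1752 × 1334 × 2.514 = 5.88×10^6 J/(m^2 K).
Angular frequency ω = 2π / T = 2π / 86400 s = 7.27×10^-5 s⁻¹.
√((Cω)² + λ²) = √((427)² + 23.06²) = 428 W/(m²·K).
Amplitude A = F₀ / √((Cω)²+λ²) = 187.0 / 428 = 0.437 K.

0.437 K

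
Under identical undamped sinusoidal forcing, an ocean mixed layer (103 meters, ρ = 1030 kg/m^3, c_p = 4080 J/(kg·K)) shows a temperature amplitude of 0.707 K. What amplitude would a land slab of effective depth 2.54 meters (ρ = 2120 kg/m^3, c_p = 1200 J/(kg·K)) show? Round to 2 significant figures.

47 K

C_ocean = 4.33×10^8 J/(m²·K); C_land = 6.46×10^6 J/(m²·K).
A ∝ 1/C ⇒ A_land = A_ocean × C_ocean/C_land = 0.707 × 67.0 = 47.4 K.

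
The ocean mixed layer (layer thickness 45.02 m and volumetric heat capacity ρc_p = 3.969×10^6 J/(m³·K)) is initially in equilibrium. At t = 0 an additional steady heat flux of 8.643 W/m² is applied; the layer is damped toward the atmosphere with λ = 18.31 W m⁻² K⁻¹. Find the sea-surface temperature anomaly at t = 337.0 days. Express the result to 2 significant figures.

Areal heat capacity C = ρc_p × D = 3.969×10^6 × 45.02 = 1.79×10^8 J m⁻² K⁻¹.
τ = C / λ = 1.79×10^8 / 18.31 = 9.76×10^6 s.
Equilibrium anomaly ΔT_eq = F / λ = 8.643 / 18.31 = 0.472 K.
t = 337.0 days = 2.91×10^7 s, so t/τ = 2.98.
ΔT(t) = ΔT_eq (1 − e^(−t/τ)) = 0.472 × (1 − e^−2.98) = 0.448 K.

0.45 K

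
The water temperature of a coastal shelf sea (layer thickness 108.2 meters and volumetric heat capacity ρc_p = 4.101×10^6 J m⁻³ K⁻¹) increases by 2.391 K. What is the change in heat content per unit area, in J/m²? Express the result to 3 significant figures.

Areal heat capacity C = ρc_p × D = 4.101×10^6 × 108.2 = 4.44×10^8 J/(m^2 K).
ΔQ = C ΔT = 4.44×10^8 × 2.391 = 1.06×10^9 J/m².

1.06×10^9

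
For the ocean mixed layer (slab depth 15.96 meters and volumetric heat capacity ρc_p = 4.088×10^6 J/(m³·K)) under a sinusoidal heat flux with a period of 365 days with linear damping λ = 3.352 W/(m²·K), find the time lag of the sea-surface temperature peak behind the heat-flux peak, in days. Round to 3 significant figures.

76.6 days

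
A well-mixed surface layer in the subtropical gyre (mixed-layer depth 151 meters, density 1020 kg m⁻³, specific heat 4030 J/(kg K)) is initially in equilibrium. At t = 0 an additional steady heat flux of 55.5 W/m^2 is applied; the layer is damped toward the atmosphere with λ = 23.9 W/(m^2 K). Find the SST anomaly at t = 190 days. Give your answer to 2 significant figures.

Areal heat capacity C = ρ c_p D = 1020 × 4030 × 151 = 6.21×10^8 J/(m^2 K).
τ = C / λ = 6.21×10^8 / 23.9 = 2.60×10^7 s.
Equilibrium anomaly ΔT_eq = F / λ = 55.5 / 23.9 = 2.32 K.
t = 190 days = 1.64×10^7 s, so t/τ = 0.632.
ΔT(t) = ΔT_eq (1 − e^(−t/τ)) = 2.32 × (1 − e^−0.632) = 1.09 K.

1.1 K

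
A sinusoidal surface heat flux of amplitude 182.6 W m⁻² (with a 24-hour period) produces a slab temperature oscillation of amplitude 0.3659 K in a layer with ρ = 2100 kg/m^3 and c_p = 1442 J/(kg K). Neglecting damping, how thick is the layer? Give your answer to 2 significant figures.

2.3 m

ω = 2π / 86400 s = 7.27×10^-5 s⁻¹.
Required C = F₀ / (A ω) = 182.6 / (0.3659 × 7.27×10^-5) = 6.86×10^6 J/(m²·K).
D = C / (ρ c_p) = 6.86×10^6 / (2100 × 1442) = 2.27 m.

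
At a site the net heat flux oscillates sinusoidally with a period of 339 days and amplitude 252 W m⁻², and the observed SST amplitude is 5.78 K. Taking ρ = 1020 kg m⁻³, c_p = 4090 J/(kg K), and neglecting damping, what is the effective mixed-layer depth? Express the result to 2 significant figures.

ω = 2π / 2.93×10^7 s = 2.15×10^-7 s⁻¹.
Required C = F₀ / (A ω) = 252 / (5.78 × 2.15×10^-7) = 2.03×10^8 J/(m²·K).
D = C / (ρ c_p) = 2.03×10^8 / (1020 × 4090) = 48.7 m.

49 m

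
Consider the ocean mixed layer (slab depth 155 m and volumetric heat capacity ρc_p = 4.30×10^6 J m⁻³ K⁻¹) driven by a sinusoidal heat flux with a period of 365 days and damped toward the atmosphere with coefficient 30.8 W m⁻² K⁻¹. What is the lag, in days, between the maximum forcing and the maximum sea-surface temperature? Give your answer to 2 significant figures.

78 days

Areal heat capacity C = ρc_p × D = 4.30×10^6 × 155 = 6.66×10^8 J/(m²·K).
ω = 2π / 3.15×10^7 s = 1.99×10^-7 s⁻¹.
Phase lag φ = arctan(Cω/λ) = arctan(133/30.8) = 1.34 rad.
Time lag = φ / ω = 1.34 / 1.99×10^-7 = 6.74×10^6 s = 78.0 days.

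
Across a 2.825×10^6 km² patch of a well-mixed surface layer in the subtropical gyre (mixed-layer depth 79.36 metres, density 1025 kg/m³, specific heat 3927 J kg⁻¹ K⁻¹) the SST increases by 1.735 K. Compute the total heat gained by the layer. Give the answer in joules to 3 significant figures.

1.57×10^21 J

Areal heat capacity C = ρ c_p D = 1025 × 3927 × 79.36 = 3.19×10^8 J/(m^2 K).
Heat per unit area: q = C ΔT = 3.19×10^8 × 1.735 = 5.54×10^8 J/m².
Total heat: Q = q × A = 5.54×10^8 × (2.825×10^6 × 10⁶ m²) = 1.57×10^21 J.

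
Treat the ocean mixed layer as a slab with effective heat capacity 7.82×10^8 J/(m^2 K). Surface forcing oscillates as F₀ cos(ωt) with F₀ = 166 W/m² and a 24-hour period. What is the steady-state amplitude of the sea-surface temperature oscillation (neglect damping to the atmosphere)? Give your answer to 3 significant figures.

0.00292 K

Areal heat capacity C = 7.82×10^8 J/(m^2 K) (given).
Angular frequency ω = 2π / T = 2π / 86400 s = 7.27×10^-5 s⁻¹.
Cω = 7.82×10^8 × 7.27×10^-5 = 56900 W/(m²·K).
Amplitude A = F₀ / (Cω) = 166 / 56900 = 0.00292 K.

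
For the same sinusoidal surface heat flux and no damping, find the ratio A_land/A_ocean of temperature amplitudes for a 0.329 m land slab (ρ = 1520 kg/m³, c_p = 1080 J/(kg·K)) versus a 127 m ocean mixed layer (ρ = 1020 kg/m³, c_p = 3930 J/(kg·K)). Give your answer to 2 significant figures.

C_ocean = 1020 × 3930 × 127 = 5.09×10^8 J/(m²·K).
C_land = 1520 × 1080 × 0.329 = 5.40×10^5 J/(m²·K).
Undamped amplitude ∝ 1/C, so A_land/A_ocean = C_ocean/C_land = 943.

940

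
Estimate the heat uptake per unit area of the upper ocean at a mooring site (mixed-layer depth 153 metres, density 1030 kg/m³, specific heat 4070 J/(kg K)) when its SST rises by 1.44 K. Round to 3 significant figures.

9.24×10^8

Areal heat capacity C = ρ c_p D = 1030 × 4070 × 153 = 6.41×10^8 J/(m^2 K).
ΔQ = C ΔT = 6.41×10^8 × 1.44 = 9.24×10^8 J/m².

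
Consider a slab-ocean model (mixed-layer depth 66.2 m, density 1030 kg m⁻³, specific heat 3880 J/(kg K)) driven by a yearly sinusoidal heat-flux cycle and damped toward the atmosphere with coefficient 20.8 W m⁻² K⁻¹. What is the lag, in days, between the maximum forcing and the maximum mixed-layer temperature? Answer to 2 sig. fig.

69 days

Areal heat capacity C = ρ c_p D = 1030 × 3880 × 66.2 = 2.65×10^8 J/(m^2 K).
ω = 2π / 3.15×10^7 s = 1.99×10^-7 s⁻¹.
Phase lag φ = arctan(Cω/λ) = arctan(52.7/20.8) = 1.19 rad.
Time lag = φ / ω = 1.19 / 1.99×10^-7 = 6.00×10^6 s = 69.4 days.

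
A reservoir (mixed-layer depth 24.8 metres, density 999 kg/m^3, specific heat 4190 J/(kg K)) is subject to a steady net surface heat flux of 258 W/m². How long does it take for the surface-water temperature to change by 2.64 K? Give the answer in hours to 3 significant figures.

Areal heat capacity C = ρ c_p D = 999 × 4190 × 24.8 = 1.04×10^8 J/(m²·K).
Time required: Δt = C ΔT / F = 1.04×10^8 × 2.64 / 258 = 1.06×10^6 s.
In hours: 1.06×10^6 s / (3600 s/hour) = 295 hours.

295 hours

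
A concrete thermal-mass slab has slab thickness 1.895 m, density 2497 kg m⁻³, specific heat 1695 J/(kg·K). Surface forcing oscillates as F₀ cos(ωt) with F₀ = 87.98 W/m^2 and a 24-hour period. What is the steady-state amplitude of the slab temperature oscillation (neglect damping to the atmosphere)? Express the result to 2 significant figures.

0.15 K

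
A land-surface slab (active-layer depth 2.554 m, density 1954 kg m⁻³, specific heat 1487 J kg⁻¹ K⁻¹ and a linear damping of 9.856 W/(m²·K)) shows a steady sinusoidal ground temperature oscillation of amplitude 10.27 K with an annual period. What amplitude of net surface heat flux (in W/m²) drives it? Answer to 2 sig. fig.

100

Areal heat capacity C = ρ c_p D = 1954 × 1487 × 2.554 = 7.42×10^6 J m⁻² K⁻¹.
ω = 2π / 3.15×10^7 s = 1.99×10^-7 s⁻¹.
√((Cω)² + λ²) = √((1.48)² + 9.856²) = 9.97 W/(m²·K).
F₀ = A × √((Cω)²+λ²) = 10.27 × 9.97 = 102 W/m².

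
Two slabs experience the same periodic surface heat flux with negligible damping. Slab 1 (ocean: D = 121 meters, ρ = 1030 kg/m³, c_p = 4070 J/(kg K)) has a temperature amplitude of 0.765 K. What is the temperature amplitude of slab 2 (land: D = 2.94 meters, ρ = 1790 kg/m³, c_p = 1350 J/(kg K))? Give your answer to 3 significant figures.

C_ocean = 5.07×10^8 J/(m²·K); C_land = 7.10×10^6 J/(m²·K).
A ∝ 1/C ⇒ A_land = A_ocean × C_ocean/C_land = 0.765 × 71.4 = 54.6 K.

54.6 K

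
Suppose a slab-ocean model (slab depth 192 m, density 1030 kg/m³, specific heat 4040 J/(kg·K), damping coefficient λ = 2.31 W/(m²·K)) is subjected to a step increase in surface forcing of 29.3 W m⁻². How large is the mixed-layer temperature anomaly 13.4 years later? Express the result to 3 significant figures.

8.95 K

Areal heat capacity C = ρ c_p D = 1030 × 4040 × 192 = 7.99×10^8 J m⁻² K⁻¹.
τ = C / λ = 7.99×10^8 / 2.31 = 3.46×10^8 s.
Equilibrium anomaly ΔT_eq = F / λ = 29.3 / 2.31 = 12.7 K.
t = 13.4 years = 4.23×10^8 s, so t/τ = 1.22.
ΔT(t) = ΔT_eq (1 − e^(−t/τ)) = 12.7 × (1 − e^−1.22) = 8.95 K.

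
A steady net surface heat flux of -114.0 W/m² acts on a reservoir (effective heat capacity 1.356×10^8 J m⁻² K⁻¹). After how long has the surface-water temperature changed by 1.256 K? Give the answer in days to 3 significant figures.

Areal heat capacity C = 1.356×10^8 J m⁻² K⁻¹ (given).
Time required: Δt = C ΔT / F = 1.36×10^8 × -1.256 / -114.0 = 1.49×10^6 s.
In days: 1.49×10^6 s / (86400 s/day) = 17.3 days.

17.3 days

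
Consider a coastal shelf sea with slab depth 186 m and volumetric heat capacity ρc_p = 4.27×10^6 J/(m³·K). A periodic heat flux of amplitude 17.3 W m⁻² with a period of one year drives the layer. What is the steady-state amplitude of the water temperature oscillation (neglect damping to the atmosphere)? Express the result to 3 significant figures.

0.109 K

Areal heat capacity C = ρc_p × D = 4.27×10^6 × 186 = 7.94×10^8 J/(m²·K).
Angular frequency ω = 2π / T = 2π / 3.15×10^7 s = 1.99×10^-7 s⁻¹.
Cω = 7.94×10^8 × 1.99×10^-7 = 158 W/(m²·K).
Amplitude A = F₀ / (Cω) = 17.3 / 158 = 0.109 K.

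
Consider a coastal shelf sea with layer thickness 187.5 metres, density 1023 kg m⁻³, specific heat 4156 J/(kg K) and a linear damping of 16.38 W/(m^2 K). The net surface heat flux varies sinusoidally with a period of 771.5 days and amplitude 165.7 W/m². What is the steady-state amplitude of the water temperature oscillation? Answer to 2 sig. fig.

2.2 K

Areal heat capacity C = ρ c_p D = 1023 × 4156 × 187.5 = 7.97×10^8 J/(m²·K).
Angular frequency ω = 2π / T = 2π / 6.67×10^7 s = 9.43×10^-8 s⁻¹.
√((Cω)² + λ²) = √((75.1)² + 16.38²) = 76.9 W/(m²·K).
Amplitude A = F₀ / √((Cω)²+λ²) = 165.7 / 76.9 = 2.15 K.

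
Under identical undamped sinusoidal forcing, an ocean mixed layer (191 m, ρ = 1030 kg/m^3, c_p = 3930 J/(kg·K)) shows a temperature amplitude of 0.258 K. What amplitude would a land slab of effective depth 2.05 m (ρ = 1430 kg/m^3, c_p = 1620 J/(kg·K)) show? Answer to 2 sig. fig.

42 K

C_ocean = 7.73×10^8 J/(m²·K); C_land = 4.75×10^6 J/(m²·K).
A ∝ 1/C ⇒ A_land = A_ocean × C_ocean/C_land = 0.258 × 163 = 42.0 K.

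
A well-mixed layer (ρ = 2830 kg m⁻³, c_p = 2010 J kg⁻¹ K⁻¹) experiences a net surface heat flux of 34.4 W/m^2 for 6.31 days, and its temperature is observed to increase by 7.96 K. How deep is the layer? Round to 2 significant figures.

Heat input Q = F Δt = 34.4 × 5.45×10^5 s = 1.88×10^7 J/m².
Required areal heat capacity C = Q / ΔT = 2.36×10^6 J/(m²·K).
Depth D = C / (ρ c_p) = 2.36×10^6 / (2830 × 2010) = 0.414 m.

0.41 m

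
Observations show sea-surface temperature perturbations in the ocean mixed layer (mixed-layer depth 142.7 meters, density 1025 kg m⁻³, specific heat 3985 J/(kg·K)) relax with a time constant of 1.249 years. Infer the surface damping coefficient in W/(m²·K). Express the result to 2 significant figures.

15

Areal heat capacity C = ρ c_p D = 1025 × 3985 × 142.7 = 5.83×10^8 J/(m^2 K).
τ = 1.249 years = 3.94×10^7 s.
λ = C / τ = 5.83×10^8 / 3.94×10^7 = 14.8 W/(m²·K).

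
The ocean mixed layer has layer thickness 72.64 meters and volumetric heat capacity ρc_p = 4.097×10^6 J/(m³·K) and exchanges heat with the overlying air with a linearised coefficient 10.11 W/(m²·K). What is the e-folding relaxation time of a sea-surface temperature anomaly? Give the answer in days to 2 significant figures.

Areal heat capacity C = ρc_p × D = 4.097×10^6 × 72.64 = 2.98×10^8 J m⁻² K⁻¹.
Relaxation time τ = C / λ = 2.98×10^8 / 10.11 = 2.94×10^7 s.
In days: 2.94×10^7 s / (86400 s/day) = 341 days.

340 days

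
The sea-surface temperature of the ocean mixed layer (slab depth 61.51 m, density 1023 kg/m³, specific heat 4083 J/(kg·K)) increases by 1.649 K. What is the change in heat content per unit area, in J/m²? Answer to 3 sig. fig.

4.24×10^8

Areal heat capacity C = ρ c_p D = 1023 × 4083 × 61.51 = 2.57×10^8 J/(m²·K).
ΔQ = C ΔT = 2.57×10^8 × 1.649 = 4.24×10^8 J/m².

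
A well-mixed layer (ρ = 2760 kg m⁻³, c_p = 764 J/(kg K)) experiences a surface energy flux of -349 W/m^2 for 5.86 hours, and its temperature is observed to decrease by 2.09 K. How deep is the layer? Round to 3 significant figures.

1.67 m

Heat input Q = F Δt = -349 × 21100 s = -7.36×10^6 J/m².
Required areal heat capacity C = Q / ΔT = 3.52×10^6 J/(m²·K).
Depth D = C / (ρ c_p) = 3.52×10^6 / (2760 × 764) = 1.67 m.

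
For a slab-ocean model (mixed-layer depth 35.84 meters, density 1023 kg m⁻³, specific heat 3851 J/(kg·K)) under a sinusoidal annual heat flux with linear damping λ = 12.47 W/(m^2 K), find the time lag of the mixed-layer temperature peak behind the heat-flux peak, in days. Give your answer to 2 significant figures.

67 days

Areal heat capacity C = ρ c_p D = 1023 × 3851 × 35.84 = 1.41×10^8 J m⁻² K⁻¹.
ω = 2π / 3.15×10^7 s = 1.99×10^-7 s⁻¹.
Phase lag φ = arctan(Cω/λ) = arctan(28.1/12.47) = 1.15 rad.
Time lag = φ / ω = 1.15 / 1.99×10^-7 = 5.79×10^6 s = 67.0 days.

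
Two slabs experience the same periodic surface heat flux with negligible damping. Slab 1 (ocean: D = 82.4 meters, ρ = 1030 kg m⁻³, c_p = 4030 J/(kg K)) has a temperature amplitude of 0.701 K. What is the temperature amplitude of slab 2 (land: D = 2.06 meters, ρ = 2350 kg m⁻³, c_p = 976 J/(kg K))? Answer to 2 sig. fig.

C_ocean = 3.42×10^8 J/(m²·K); C_land = 4.72×10^6 J/(m²·K).
A ∝ 1/C ⇒ A_land = A_ocean × C_ocean/C_land = 0.701 × 72.4 = 50.7 K.

51 K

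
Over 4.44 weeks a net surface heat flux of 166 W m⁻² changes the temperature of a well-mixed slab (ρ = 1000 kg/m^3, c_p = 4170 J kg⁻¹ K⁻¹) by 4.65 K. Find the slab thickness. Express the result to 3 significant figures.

Heat input Q = F Δt = 166 × 2.69×10^6 s = 4.46×10^8 J/m².
Required areal heat capacity C = Q / ΔT = 9.59×10^7 J/(m²·K).
Depth D = C / (ρ c_p) = 9.59×10^7 / (1000 × 4170) = 23.0 m.

23.0 m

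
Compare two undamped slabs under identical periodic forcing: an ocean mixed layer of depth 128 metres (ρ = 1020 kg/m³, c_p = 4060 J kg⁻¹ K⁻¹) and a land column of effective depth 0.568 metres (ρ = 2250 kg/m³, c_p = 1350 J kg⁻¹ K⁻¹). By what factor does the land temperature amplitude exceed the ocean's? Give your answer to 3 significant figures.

307

C_ocean = 1020 × 4060 × 128 = 5.30×10^8 J/(m²·K).
C_land = 2250 × 1350 × 0.568 = 1.73×10^6 J/(m²·K).
Undamped amplitude ∝ 1/C, so A_land/A_ocean = C_ocean/C_land = 307.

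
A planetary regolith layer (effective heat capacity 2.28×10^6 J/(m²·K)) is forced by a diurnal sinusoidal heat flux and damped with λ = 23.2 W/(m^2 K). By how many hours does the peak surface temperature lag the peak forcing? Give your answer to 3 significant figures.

5.47 hours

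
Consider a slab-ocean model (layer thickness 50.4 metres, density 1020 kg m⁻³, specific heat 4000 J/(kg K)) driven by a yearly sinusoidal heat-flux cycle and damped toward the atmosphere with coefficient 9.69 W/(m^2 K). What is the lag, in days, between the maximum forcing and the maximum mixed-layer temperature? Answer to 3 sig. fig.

77.8 days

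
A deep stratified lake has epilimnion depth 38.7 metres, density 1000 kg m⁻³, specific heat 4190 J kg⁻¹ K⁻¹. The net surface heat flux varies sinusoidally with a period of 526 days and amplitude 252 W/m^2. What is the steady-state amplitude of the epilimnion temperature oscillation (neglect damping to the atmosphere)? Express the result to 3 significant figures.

Areal heat capacity C = ρ c_p D = 1000 × 4190 × 38.7 = 1.62×10^8 J/(m^2 K).
Angular frequency ω = 2π / T = 2π / 4.54×10^7 s = 1.38×10^-7 s⁻¹.
Cω = 1.62×10^8 × 1.38×10^-7 = 22.4 W/(m²·K).
Amplitude A = F₀ / (Cω) = 252 / 22.4 = 11.2 K.

11.2 K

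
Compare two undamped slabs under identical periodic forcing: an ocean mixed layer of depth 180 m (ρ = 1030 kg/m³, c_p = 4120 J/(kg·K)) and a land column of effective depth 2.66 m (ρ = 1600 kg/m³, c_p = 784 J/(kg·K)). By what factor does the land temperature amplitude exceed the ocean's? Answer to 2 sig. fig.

230

C_ocean = 1030 × 4120 × 180 = 7.64×10^8 J/(m²·K).
C_land = 1600 × 784 × 2.66 = 3.34×10^6 J/(m²·K).
Undamped amplitude ∝ 1/C, so A_land/A_ocean = C_ocean/C_land = 229.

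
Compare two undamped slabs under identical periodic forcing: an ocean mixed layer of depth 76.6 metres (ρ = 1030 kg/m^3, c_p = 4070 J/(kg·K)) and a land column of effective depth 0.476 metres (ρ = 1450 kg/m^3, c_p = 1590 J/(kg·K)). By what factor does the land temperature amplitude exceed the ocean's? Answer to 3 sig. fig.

C_ocean = 1030 × 4070 × 76.6 = 3.21×10^8 J/(m²·K).
C_land = 1450 × 1590 × 0.476 = 1.10×10^6 J/(m²·K).
Undamped amplitude ∝ 1/C, so A_land/A_ocean = C_ocean/C_land = 293.

293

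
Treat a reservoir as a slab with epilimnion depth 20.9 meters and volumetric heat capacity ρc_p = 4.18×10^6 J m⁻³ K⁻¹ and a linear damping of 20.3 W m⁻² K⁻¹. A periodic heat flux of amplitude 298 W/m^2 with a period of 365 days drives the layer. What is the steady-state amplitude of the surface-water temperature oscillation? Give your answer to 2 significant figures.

Areal heat capacity C = ρc_p × D = 4.18×10^6 × 20.9 = 8.74×10^7 J/(m²·K).
Angular frequency ω = 2π / T = 2π / 3.15×10^7 s = 1.99×10^-7 s⁻¹.
√((Cω)² + λ²) = √((17.4)² + 20.3²) = 26.7 W/(m²·K).
Amplitude A = F₀ / √((Cω)²+λ²) = 298 / 26.7 = 11.1 K.

11 K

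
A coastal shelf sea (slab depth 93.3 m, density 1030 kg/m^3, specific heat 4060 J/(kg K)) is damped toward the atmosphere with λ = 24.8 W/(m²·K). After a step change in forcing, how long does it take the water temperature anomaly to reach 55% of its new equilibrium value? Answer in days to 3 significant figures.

Areal heat capacity C = ρ c_p D = 1030 × 4060 × 93.3 = 3.90×10^8 J/(m²·K).
τ = C / λ = 3.90×10^8 / 24.8 = 1.57×10^7 s.
Fraction reached: 1 − e^(−t/τ) = 0.55 ⇒ t = −τ ln(1 − 0.55) = τ × 0.799.
t = 1.26×10^7 s = 145 days.

145 days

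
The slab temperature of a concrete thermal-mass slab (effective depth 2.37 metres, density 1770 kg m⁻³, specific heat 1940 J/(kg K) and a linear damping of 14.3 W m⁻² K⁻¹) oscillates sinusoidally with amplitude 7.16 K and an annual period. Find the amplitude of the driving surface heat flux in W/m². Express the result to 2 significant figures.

100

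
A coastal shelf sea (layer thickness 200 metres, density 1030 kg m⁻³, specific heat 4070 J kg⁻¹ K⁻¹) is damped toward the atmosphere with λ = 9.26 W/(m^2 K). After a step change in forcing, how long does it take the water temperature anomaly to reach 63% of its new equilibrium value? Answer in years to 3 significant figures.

2.85 years

Areal heat capacity C = ρ c_p D = 1030 × 4070 × 200 = 8.38×10^8 J/(m²·K).
τ = C / λ = 8.38×10^8 / 9.26 = 9.05×10^7 s.
Fraction reached: 1 − e^(−t/τ) = 0.63 ⇒ t = −τ ln(1 − 0.63) = τ × 0.994.
t = 9.00×10^7 s = 2.85 years.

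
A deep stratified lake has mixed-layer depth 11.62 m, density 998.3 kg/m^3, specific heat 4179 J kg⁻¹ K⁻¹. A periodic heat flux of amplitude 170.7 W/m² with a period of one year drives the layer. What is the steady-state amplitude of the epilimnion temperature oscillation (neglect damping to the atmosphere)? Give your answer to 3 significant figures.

17.7 K

Areal heat capacity C = ρ c_p D = 998.3 × 4179 × 11.62 = 4.85×10^7 J m⁻² K⁻¹.
Angular frequency ω = 2π / T = 2π / 3.15×10^7 s = 1.99×10^-7 s⁻¹.
Cω = 4.85×10^7 × 1.99×10^-7 = 9.66 W/(m²·K).
Amplitude A = F₀ / (Cω) = 170.7 / 9.66 = 17.7 K.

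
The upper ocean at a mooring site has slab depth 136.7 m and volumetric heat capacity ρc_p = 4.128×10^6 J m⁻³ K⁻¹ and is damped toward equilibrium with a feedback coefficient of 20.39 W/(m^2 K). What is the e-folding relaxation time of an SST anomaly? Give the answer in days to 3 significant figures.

Areal heat capacity C = ρc_p × D = 4.128×10^6 × 136.7 = 5.64×10^8 J m⁻² K⁻¹.
Relaxation time τ = C / λ = 5.64×10^8 / 20.39 = 2.77×10^7 s.
In days: 2.77×10^7 s / (86400 s/day) = 320 days.

320 days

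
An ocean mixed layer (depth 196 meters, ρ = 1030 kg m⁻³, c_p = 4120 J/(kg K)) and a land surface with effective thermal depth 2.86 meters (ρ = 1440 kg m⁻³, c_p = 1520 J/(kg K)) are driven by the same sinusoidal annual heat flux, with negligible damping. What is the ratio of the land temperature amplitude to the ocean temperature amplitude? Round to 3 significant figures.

C_ocean = 1030 × 4120 × 196 = 8.32×10^8 J/(m²·K).
C_land = 1440 × 1520 × 2.86 = 6.26×10^6 J/(m²·K).
Undamped amplitude ∝ 1/C, so A_land/A_ocean = C_ocean/C_land = 133.

133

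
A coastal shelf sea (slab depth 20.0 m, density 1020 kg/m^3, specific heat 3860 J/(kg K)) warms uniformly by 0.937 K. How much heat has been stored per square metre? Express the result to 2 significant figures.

Areal heat capacity C = ρ c_p D = 1020 × 3860 × 20.0 = 7.87×10^7 J/(m^2 K).
ΔQ = C ΔT = 7.87×10^7 × 0.937 = 7.38×10^7 J/m².

7.4×10^7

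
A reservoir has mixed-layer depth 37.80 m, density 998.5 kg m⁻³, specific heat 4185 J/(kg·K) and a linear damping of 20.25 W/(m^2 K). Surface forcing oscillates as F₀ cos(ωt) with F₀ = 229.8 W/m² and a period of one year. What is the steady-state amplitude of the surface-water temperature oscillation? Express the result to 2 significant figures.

6.1 K

Areal heat capacity C = ρ c_p D = 998.5 × 4185 × 37.80 = 1.58×10^8 J/(m^2 K).
Angular frequency ω = 2π / T = 2π / 3.15×10^7 s = 1.99×10^-7 s⁻¹.
√((Cω)² + λ²) = √((31.5)² + 20.25²) = 37.4 W/(m²·K).
Amplitude A = F₀ / √((Cω)²+λ²) = 229.8 / 37.4 = 6.14 K.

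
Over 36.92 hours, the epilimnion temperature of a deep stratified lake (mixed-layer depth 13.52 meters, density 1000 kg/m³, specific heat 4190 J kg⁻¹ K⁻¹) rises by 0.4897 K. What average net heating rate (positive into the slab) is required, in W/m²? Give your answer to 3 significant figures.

209

Areal heat capacity C = ρ c_p D = 1000 × 4190 × 13.52 = 5.66×10^7 J/(m²·K).
Required heat per unit area: Q = C ΔT = 5.66×10^7 × 0.4897 = 2.77×10^7 J/m².
Flux F = Q / Δt = 2.77×10^7 / 1.33×10^5 s = 209 W/m².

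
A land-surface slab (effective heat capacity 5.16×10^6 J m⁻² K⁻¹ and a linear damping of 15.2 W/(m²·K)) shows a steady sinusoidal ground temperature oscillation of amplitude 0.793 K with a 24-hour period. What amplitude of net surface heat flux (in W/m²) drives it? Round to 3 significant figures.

Areal heat capacity C = 5.16×10^6 J m⁻² K⁻¹ (given).
ω = 2π / 86400 s = 7.27×10^-5 s⁻¹.
√((Cω)² + λ²) = √((375)² + 15.2²) = 376 W/(m²·K).
F₀ = A × √((Cω)²+λ²) = 0.793 × 376 = 298 W/m².

298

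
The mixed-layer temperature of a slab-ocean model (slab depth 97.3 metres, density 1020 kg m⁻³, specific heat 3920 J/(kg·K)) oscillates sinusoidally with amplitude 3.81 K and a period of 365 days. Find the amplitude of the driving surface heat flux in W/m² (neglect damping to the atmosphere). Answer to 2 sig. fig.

300

Areal heat capacity C = ρ c_p D = 1020 × 3920 × 97.3 = 3.89×10^8 J/(m²·K).
ω = 2π / 3.15×10^7 s = 1.99×10^-7 s⁻¹.
Cω = 3.89×10^8 × 1.99×10^-7 = 77.5 W/(m²·K).
F₀ = A × Cω = 3.81 × 77.5 = 295 W/m².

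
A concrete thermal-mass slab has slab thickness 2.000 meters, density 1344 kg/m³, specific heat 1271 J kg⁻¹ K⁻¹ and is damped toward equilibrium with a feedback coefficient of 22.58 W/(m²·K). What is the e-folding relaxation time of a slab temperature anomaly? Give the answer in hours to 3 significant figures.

42.0 hours

Areal heat capacity C = ρ c_p D = 1344 × 1271 × 2.000 = 3.42×10^6 J m⁻² K⁻¹.
Relaxation time τ = C / λ = 3.42×10^6 / 22.58 = 1.51×10^5 s.
In hours: 1.51×10^5 s / (3600 s/hour) = 42.0 hours.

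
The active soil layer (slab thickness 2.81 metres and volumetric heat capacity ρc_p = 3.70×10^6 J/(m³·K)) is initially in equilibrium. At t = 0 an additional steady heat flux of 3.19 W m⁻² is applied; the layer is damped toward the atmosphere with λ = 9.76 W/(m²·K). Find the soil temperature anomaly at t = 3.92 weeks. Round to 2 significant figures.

0.29 K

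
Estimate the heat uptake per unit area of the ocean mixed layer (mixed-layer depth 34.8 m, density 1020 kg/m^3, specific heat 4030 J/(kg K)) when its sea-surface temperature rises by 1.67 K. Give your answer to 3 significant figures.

Areal heat capacity C = ρ c_p D = 1020 × 4030 × 34.8 = 1.43×10^8 J m⁻² K⁻¹.
ΔQ = C ΔT = 1.43×10^8 × 1.67 = 2.39×10^8 J/m².

2.39×10^8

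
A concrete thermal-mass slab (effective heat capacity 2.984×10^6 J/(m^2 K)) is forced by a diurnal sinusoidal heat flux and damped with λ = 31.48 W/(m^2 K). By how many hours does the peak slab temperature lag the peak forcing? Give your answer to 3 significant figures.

5.45 hours

Areal heat capacity C = 2.984×10^6 J/(m^2 K) (given).
ω = 2π / 86400 s = 7.27×10^-5 s⁻¹.
Phase lag φ = arctan(Cω/λ) = arctan(217/31.48) = 1.43 rad.
Time lag = φ / ω = 1.43 / 7.27×10^-5 = 19600 s = 5.45 hours.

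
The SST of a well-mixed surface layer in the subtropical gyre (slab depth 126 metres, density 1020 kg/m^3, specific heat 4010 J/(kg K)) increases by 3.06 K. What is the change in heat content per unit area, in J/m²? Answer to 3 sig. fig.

Areal heat capacity C = ρ c_p D = 1020 × 4010 × 126 = 5.15×10^8 J m⁻² K⁻¹.
ΔQ = C ΔT = 5.15×10^8 × 3.06 = 1.58×10^9 J/m².

1.58×10^9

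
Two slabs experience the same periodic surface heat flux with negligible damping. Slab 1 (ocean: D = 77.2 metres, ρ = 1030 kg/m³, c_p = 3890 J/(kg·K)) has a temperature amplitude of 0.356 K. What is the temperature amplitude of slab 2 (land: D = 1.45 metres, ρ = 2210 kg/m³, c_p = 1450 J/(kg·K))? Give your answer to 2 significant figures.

24 K

C_ocean = 3.09×10^8 J/(m²·K); C_land = 4.65×10^6 J/(m²·K).
A ∝ 1/C ⇒ A_land = A_ocean × C_ocean/C_land = 0.356 × 66.6 = 23.7 K.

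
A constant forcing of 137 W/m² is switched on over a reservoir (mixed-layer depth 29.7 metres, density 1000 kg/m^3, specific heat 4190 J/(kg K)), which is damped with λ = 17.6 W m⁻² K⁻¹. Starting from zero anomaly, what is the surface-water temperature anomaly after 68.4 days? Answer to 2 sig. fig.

Areal heat capacity C = ρ c_p D = 1000 × 4190 × 29.7 = 1.24×10^8 J/(m²·K).
τ = C / λ = 1.24×10^8 / 17.6 = 7.07×10^6 s.
Equilibrium anomaly ΔT_eq = F / λ = 137 / 17.6 = 7.78 K.
t = 68.4 days = 5.91×10^6 s, so t/τ = 0.836.
ΔT(t) = ΔT_eq (1 − e^(−t/τ)) = 7.78 × (1 − e^−0.836) = 4.41 K.

4.4 K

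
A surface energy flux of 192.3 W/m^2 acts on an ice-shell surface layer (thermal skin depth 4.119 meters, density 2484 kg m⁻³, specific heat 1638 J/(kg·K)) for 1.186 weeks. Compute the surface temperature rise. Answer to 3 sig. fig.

Areal heat capacity C = ρ c_p D = 2484 × 1638 × 4.119 = 1.68×10^7 J m⁻² K⁻¹.
Net heat input Q = F Δt = 192.3 × (1.186 weeks × 6.048×10^5 s/week) = 1.38×10^8 J/m².
ΔT = Q / C = 1.38×10^8 / 1.68×10^7 = 8.23 K.

8.23 K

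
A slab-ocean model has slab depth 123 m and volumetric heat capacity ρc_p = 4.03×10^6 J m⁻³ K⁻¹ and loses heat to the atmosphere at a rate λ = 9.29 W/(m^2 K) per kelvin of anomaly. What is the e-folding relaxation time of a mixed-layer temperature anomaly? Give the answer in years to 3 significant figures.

Areal heat capacity C = ρc_p × D = 4.03×10^6 × 123 = 4.96×10^8 J m⁻² K⁻¹.
Relaxation time τ = C / λ = 4.96×10^8 / 9.29 = 5.34×10^7 s.
In years: 5.34×10^7 s / (3.156×10^7 s/year) = 1.69 years.

1.69 years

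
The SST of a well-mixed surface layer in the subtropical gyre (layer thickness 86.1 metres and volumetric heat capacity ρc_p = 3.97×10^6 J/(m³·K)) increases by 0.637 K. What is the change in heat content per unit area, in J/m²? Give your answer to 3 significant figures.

Areal heat capacity C = ρc_p × D = 3.97×10^6 × 86.1 = 3.42×10^8 J/(m²·K).
ΔQ = C ΔT = 3.42×10^8 × 0.637 = 2.18×10^8 J/m².

2.18×10^8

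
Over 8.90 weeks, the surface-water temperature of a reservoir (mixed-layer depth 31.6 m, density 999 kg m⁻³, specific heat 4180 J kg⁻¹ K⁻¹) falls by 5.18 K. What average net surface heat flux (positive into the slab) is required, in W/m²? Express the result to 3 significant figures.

-127

Areal heat capacity C = ρ c_p D = 999 × 4180 × 31.6 = 1.32×10^8 J/(m^2 K).
Required heat per unit area: Q = C ΔT = 1.32×10^8 × -5.18 = -6.84×10^8 J/m².
Flux F = Q / Δt = -6.84×10^8 / 5.38×10^6 s = -127 W/m².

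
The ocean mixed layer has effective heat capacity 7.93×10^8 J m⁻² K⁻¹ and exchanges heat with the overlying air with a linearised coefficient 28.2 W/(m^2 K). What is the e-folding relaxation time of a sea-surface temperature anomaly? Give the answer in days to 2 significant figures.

330 days

Areal heat capacity C = 7.93×10^8 J m⁻² K⁻¹ (given).
Relaxation time τ = C / λ = 7.93×10^8 / 28.2 = 2.81×10^7 s.
In days: 2.81×10^7 s / (86400 s/day) = 325 days.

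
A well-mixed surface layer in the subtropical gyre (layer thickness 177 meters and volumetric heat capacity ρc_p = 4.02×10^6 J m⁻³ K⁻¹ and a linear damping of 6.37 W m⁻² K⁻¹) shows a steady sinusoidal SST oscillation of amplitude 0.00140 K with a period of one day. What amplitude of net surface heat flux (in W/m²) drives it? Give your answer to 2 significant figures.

Areal heat capacity C = ρc_p × D = 4.02×10^6 × 177 = 7.12×10^8 J/(m²·K).
ω = 2π / 86400 s = 7.27×10^-5 s⁻¹.
√((Cω)² + λ²) = √((51700)² + 6.37²) = 51700 W/(m²·K).
F₀ = A × √((Cω)²+λ²) = 0.00140 × 51700 = 72.4 W/m².

72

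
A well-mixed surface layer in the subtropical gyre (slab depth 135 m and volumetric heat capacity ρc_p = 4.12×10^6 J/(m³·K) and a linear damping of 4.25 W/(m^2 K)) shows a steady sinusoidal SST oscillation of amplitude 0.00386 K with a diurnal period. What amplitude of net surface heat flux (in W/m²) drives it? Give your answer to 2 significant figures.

160

Areal heat capacity C = ρc_p × D = 4.12×10^6 × 135 = 5.56×10^8 J m⁻² K⁻¹.
ω = 2π / 86400 s = 7.27×10^-5 s⁻¹.
√((Cω)² + λ²) = √((40400)² + 4.25²) = 40400 W/(m²·K).
F₀ = A × √((Cω)²+λ²) = 0.00386 × 40400 = 156 W/m².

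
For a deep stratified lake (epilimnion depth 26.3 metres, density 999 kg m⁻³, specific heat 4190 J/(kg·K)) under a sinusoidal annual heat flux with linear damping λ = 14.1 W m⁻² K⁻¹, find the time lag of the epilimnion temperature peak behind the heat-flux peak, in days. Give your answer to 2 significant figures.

Areal heat capacity C = ρ c_p D = 999 × 4190 × 26.3 = 1.10×10^8 J/(m²·K).
ω = 2π / 3.15×10^7 s = 1.99×10^-7 s⁻¹.
Phase lag φ = arctan(Cω/λ) = arctan(21.9/14.1) = 0.999 rad.
Time lag = φ / ω = 0.999 / 1.99×10^-7 = 5.02×10^6 s = 58.1 days.

58 days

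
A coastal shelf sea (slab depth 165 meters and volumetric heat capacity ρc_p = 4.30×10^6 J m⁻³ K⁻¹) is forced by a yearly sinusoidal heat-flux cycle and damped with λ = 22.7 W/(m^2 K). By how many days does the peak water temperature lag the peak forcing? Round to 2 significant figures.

Areal heat capacity C = ρc_p × D = 4.30×10^6 × 165 = 7.10×10^8 J/(m²·K).
ω = 2π / 3.15×10^7 s = 1.99×10^-7 s⁻¹.
Phase lag φ = arctan(Cω/λ) = arctan(141/22.7) = 1.41 rad.
Time lag = φ / ω = 1.41 / 1.99×10^-7 = 7.08×10^6 s = 82.0 days.

82 days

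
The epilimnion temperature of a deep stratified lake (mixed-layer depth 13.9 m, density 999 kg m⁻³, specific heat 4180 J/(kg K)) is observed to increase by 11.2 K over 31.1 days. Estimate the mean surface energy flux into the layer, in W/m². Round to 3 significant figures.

242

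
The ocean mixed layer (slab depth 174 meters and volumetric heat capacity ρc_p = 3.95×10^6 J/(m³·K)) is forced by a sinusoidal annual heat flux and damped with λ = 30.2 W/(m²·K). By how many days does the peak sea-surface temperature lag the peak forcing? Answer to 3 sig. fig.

78.6 days

Areal heat capacity C = ρc_p × D = 3.95×10^6 × 174 = 6.87×10^8 J/(m²·K).
ω = 2π / 3.15×10^7 s = 1.99×10^-7 s⁻¹.
Phase lag φ = arctan(Cω/λ) = arctan(137/30.2) = 1.35 rad.
Time lag = φ / ω = 1.35 / 1.99×10^-7 = 6.79×10^6 s = 78.6 days.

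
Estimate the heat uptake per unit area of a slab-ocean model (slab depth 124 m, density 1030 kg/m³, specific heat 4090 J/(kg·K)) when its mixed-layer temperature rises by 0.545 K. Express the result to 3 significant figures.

Areal heat capacity C = ρ c_p D = 1030 × 4090 × 124 = 5.22×10^8 J/(m^2 K).
ΔQ = C ΔT = 5.22×10^8 × 0.545 = 2.85×10^8 J/m².

2.85×10^8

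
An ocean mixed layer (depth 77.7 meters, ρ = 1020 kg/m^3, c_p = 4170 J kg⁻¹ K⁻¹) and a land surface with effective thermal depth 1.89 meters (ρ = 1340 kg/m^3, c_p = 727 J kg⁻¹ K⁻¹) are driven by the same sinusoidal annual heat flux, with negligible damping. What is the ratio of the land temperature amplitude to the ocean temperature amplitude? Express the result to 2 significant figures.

180

C_ocean = 1020 × 4170 × 77.7 = 3.30×10^8 J/(m²·K).
C_land = 1340 × 727 × 1.89 = 1.84×10^6 J/(m²·K).
Undamped amplitude ∝ 1/C, so A_land/A_ocean = C_ocean/C_land = 179.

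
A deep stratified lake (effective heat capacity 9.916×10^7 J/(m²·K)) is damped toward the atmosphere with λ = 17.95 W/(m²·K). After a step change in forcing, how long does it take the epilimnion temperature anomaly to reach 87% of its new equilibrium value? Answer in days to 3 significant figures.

Areal heat capacity C = 9.916×10^7 J/(m²·K) (given).
τ = C / λ = 9.92×10^7 / 17.95 = 5.52×10^6 s.
Fraction reached: 1 − e^(−t/τ) = 0.87 ⇒ t = −τ ln(1 − 0.87) = τ × 2.04.
t = 1.13×10^7 s = 130 days.

130 days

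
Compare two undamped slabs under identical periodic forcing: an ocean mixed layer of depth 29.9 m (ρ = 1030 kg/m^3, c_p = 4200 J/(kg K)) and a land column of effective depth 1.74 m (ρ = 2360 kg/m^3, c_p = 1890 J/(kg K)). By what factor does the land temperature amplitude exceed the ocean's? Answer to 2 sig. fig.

17

C_ocean = 1030 × 4200 × 29.9 = 1.29×10^8 J/(m²·K).
C_land = 2360 × 1890 × 1.74 = 7.76×10^6 J/(m²·K).
Undamped amplitude ∝ 1/C, so A_land/A_ocean = C_ocean/C_land = 16.7.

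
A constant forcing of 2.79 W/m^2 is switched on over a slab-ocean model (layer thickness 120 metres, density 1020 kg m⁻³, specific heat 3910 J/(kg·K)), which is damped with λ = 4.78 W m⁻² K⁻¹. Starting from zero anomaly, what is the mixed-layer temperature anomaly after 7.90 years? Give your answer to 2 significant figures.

Areal heat capacity C = ρ c_p D = 1020 × 3910 × 120 = 4.79×10^8 J/(m²·K).
τ = C / λ = 4.79×10^8 / 4.78 = 1.00×10^8 s.
Equilibrium anomaly ΔT_eq = F / λ = 2.79 / 4.78 = 0.584 K.
t = 7.90 years = 2.49×10^8 s, so t/τ = 2.49.
ΔT(t) = ΔT_eq (1 − e^(−t/τ)) = 0.584 × (1 − e^−2.49) = 0.535 K.

0.54 K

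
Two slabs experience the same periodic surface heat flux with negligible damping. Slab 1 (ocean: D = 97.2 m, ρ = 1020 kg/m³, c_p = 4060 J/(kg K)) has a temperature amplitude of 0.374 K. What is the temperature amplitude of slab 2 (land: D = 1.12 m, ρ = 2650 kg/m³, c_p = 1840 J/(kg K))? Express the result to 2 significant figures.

C_ocean = 4.03×10^8 J/(m²·K); C_land = 5.46×10^6 J/(m²·K).
A ∝ 1/C ⇒ A_land = A_ocean × C_ocean/C_land = 0.374 × 73.7 = 27.6 K.

28 K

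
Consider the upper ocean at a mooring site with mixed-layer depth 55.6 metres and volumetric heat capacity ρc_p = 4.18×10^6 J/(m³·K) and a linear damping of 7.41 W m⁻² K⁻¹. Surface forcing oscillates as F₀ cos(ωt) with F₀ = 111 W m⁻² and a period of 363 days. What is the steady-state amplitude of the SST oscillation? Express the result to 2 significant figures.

Areal heat capacity C = ρc_p × D = 4.18×10^6 × 55.6 = 2.32×10^8 J m⁻² K⁻¹.
Angular frequency ω = 2π / T = 2π / 3.14×10^7 s = 2.00×10^-7 s⁻¹.
√((Cω)² + λ²) = √((46.6)² + 7.41²) = 47.1 W/(m²·K).
Amplitude A = F₀ / √((Cω)²+λ²) = 111 / 47.1 = 2.35 K.

2.4 K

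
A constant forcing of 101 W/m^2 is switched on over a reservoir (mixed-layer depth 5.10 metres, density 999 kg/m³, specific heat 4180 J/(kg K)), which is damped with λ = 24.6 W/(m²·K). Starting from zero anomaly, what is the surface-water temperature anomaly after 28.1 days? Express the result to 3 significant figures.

3.86 K

Areal heat capacity C = ρ c_p D = 999 × 4180 × 5.10 = 2.13×10^7 J m⁻² K⁻¹.
τ = C / λ = 2.13×10^7 / 24.6 = 8.66×10^5 s.
Equilibrium anomaly ΔT_eq = F / λ = 101 / 24.6 = 4.11 K.
t = 28.1 days = 2.43×10^6 s, so t/τ = 2.80.
ΔT(t) = ΔT_eq (1 − e^(−t/τ)) = 4.11 × (1 − e^−2.80) = 3.86 K.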